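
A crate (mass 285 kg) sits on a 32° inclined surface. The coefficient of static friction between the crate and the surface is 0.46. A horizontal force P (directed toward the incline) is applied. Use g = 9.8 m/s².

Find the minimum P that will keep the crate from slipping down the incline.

P_min ≈ 358 N

The crate tends to slide down (tan θ > μ_s), so at the point of impending slip friction acts up-slope at its limit: f = μ_s N.
Perpendicular to the incline: N = m g cos θ + P sin θ.
Along the incline: P cos θ + μ_s N = m g sin θ, i.e. P cos θ + μ_s (m g cos θ + P sin θ) = m g sin θ.
Solving, P (cos θ + μ_s sin θ) = m g (sin θ − μ_s cos θ), so P = 2790×0.1398/1.092 = 358 N.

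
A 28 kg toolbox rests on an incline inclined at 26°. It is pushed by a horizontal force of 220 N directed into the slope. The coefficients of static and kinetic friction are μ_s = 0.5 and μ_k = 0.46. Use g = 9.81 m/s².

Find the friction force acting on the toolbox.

f ≈ 77.3 N (down the incline)

Resolve perpendicular to the incline: N = m g cos θ + P sin θ = 28×9.81×cos 26° + 220×sin 26° = 343.3 N.
Along the incline, the net driving force (taking up-slope positive) is P cos θ − m g sin θ = 197.7 − 120.4 = 77.32 N, so equilibrium requires friction f = -77.32 N (down-slope).
The limit of static friction is μ_s N = 171.7 N.
Since 77.32 N is within the 171.7 N limit, the toolbox stays put and friction is exactly 77.3 N.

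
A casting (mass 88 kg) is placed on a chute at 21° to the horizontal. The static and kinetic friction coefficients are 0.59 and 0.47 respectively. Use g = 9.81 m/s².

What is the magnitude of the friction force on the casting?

Normal force: N = m g cos θ = 88 × 9.81 × cos 21° = 805.9 N.
For equilibrium along the incline, friction must balance the weight component: f = m g sin θ = 309.4 N up the slope.
Static friction can supply at most μ_s N = 475.5 N.
Since |309.4| ≤ 475.5 N, static friction is sufficient; f equals the required value, not μ_s N.

f ≈ 309 N (up the incline)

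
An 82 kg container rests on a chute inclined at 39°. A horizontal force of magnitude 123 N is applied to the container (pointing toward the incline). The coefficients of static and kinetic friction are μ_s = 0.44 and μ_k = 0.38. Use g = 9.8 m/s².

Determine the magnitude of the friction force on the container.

f ≈ 267 N (up the incline)

Normal direction: N = m g cos θ + P sin θ = 701.9 N.
Along the incline, the net driving force (taking up-slope positive) is P cos θ − m g sin θ = 95.59 − 505.7 = -410.1 N, so equilibrium requires friction f = 410.1 N (up-slope).
Maximum static friction: μ_s N = 0.44 × 701.9 = 308.8 N.
The required 410.1 N exceeds the static limit, so the container slides down-slope and f = μ_k N = 0.38×701.9 = 267 N.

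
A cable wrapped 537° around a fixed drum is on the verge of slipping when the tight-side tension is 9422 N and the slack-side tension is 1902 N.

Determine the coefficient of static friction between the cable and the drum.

T₂/T₁ = e^{μβ} → μ = ln(T₂/T₁)/β.
β = 537° = 9.372 rad.
μ = ln(9422/1902)/9.372 = ln(4.954)/9.372 = 0.171.

μ ≈ 0.171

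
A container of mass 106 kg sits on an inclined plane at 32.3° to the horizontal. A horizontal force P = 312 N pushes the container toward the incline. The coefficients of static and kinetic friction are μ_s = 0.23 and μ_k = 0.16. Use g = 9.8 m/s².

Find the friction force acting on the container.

f ≈ 167 N (up the incline)

Normal direction: N = m g cos θ + P sin θ = 1045 N.
Parallel to the incline: P cos θ − m g sin θ = 263.7 − 555.1 = -291.4 N; the friction needed to balance this is 291.4 N acting up the slope.
Maximum static friction: μ_s N = 0.23 × 1045 = 240.3 N.
|f_req| = 291.4 > 240.3 N → the container slides down the incline; f = μ_k N = 0.16 × 1045 = 167 N.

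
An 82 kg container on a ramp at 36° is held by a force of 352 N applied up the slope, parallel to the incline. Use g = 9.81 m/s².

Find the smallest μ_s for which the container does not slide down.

N = m g cos θ = 650.8 N.
Friction must make up the shortfall along the incline: f = m g sin θ − P = 472.8 − 352 = 120.8 N.
At the threshold f = μ_s N, so μ_s,min = 120.8/650.8 = 0.186.

μ_s,min ≈ 0.186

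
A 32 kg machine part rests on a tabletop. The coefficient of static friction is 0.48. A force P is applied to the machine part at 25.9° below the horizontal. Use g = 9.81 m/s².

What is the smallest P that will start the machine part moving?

N = m g + P sin α (the push presses the machine part into the tabletop).
At impending slip, P cos α = μ_s N = μ_s (m g + P sin α).
Solving: P (cos α − μ_s sin α) = μ_s m g → P = 0.48×314/(cos 25.9° − 0.48 sin 25.9°) = 151/0.6899 = 218 N.

P ≈ 218 N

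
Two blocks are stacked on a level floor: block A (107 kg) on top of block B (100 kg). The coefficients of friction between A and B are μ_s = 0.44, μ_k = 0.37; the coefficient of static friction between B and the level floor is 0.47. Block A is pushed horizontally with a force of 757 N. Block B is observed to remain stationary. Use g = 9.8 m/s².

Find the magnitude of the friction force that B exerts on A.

Between the blocks, N₁ = m_A g = 1049 N.
Maximum static friction on A from B: μ_s N₁ = 0.44×1049 = 461.4 N.
P = 757 N exceeds that limit, so A slips over B and the interface friction becomes kinetic: f₁ = μ_k N₁ = 0.37×1049 = 388 N.
By Newton's third law B feels 388 N forward from A. With B stationary, the floor's static friction on B balances it: f₂ = 388 N (well within μ_s(m_A+m_B)g = 953.4 N).

f ≈ 388 N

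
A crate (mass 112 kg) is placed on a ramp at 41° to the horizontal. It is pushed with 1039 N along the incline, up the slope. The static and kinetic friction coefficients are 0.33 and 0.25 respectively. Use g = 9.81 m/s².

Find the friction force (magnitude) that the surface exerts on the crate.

Normal force: N = m g cos θ = 112 × 9.81 × cos 41° = 829.2 N.
The friction needed for equilibrium is m g sin θ − P = 720.8 − 1039 = -318.2 N, measured positive up-slope.
Static friction can supply at most μ_s N = 273.6 N.
Since |-318.2| > 273.6 N, static friction cannot hold it; the crate slides up the incline and kinetic friction applies: f = μ_k N = 0.25 × 829.2 = 207 N.

f ≈ 207 N (down the incline)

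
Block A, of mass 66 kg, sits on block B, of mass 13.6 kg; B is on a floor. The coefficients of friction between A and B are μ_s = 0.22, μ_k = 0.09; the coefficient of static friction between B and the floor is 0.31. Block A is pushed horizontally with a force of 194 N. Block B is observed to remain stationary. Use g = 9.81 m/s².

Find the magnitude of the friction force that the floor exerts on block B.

The normal force B exerts on A is simply A's weight, N₁ = 647.5 N.
Maximum static friction on A from B: μ_s N₁ = 0.22×647.5 = 142.4 N.
P = 194 N exceeds that limit, so A slips over B and the interface friction becomes kinetic: f₁ = μ_k N₁ = 0.09×647.5 = 58.3 N.
B experiences an equal 58.3 N forward from A (third law). B is in equilibrium, so the floor supplies f₂ = 58.3 N of static friction (limit μ_s(m_A+m_B)g = 242.1 N, not exceeded).

f ≈ 58.3 N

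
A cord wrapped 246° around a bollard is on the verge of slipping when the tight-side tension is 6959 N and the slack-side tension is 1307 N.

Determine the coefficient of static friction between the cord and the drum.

μ ≈ 0.389

T₂/T₁ = e^{μβ} → μ = ln(T₂/T₁)/β.
β = 246° = 4.294 rad.
μ = ln(6959/1307)/4.294 = ln(5.324)/4.294 = 0.389.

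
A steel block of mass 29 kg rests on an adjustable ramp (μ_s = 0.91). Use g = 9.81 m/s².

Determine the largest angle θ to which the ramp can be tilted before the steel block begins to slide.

θ_max ≈ 42.3°

At the slip threshold, m g sin θ = μ_s · m g cos θ, so tan θ = μ_s.
θ_max = arctan(0.91) = 42.3°.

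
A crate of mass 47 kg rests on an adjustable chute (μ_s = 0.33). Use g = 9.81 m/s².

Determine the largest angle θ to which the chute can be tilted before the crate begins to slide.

At the slip threshold, m g sin θ = μ_s · m g cos θ, so tan θ = μ_s.
θ_max = arctan(0.33) = 18.3°.

θ_max ≈ 18.3°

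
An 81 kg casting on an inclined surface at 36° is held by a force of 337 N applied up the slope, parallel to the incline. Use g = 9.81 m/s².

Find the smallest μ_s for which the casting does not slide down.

N = m g cos θ = 642.9 N.
Friction must make up the shortfall along the incline: f = m g sin θ − P = 467.1 − 337 = 130.1 N.
At the threshold f = μ_s N, so μ_s,min = 130.1/642.9 = 0.202.

μ_s,min ≈ 0.202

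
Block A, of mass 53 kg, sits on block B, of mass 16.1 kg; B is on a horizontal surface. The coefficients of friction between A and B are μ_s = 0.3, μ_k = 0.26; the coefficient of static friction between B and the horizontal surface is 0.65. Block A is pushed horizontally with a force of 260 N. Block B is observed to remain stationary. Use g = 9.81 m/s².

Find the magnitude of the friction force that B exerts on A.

Between the blocks, N₁ = m_A g = 519.9 N.
So the A–B interface can sustain at most μ_s N₁ = 156 N of static friction.
P = 260 N exceeds that limit, so A slips over B and the interface friction becomes kinetic: f₁ = μ_k N₁ = 0.26×519.9 = 135 N.
B experiences an equal 135 N forward from A (third law). B is in equilibrium, so the floor supplies f₂ = 135 N of static friction (limit μ_s(m_A+m_B)g = 440.6 N, not exceeded).

f ≈ 135 N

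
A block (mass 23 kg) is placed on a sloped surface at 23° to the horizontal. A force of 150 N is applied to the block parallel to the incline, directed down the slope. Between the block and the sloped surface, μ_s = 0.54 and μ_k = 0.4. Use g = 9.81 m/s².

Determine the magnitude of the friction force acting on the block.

Perpendicular to the surface, N = m g cos θ = 23·9.81·cos 23° = 207.7 N.
Parallel to the incline, ΣF = 0 gives f = m g sin θ + P = 88.16 + 150 = 238.2 N (up-slope positive).
Maximum static friction available: μ_s N = 0.54 × 207.7 = 112.2 N.
|238.2| exceeds 112.2 N, so the block slips down-slope; friction is kinetic, f = μ_k N = 0.4×207.7 = 83.1 N.

f ≈ 83.1 N (up the incline)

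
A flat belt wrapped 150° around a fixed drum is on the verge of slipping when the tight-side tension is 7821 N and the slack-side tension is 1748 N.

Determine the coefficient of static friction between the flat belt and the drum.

T₂/T₁ = e^{μβ} → μ = ln(T₂/T₁)/β.
β = 150° = 2.618 rad.
μ = ln(7821/1748)/2.618 = ln(4.474)/2.618 = 0.572.

μ ≈ 0.572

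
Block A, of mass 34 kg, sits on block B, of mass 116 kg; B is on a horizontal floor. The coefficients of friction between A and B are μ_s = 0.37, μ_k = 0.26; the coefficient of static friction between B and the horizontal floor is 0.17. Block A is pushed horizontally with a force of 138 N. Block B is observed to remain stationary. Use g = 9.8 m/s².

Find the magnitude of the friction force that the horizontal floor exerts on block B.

f ≈ 86.6 N

Normal force at the A–B interface: N₁ = m_A g = 333.2 N.
So the A–B interface can sustain at most μ_s N₁ = 123.3 N of static friction.
Since P = 138 N > 123.3 N, A slides on B; the A–B friction is kinetic: f₁ = μ_k N₁ = 0.26×333.2 = 86.6 N.
By Newton's third law B feels 86.6 N forward from A. With B stationary, the floor's static friction on B balances it: f₂ = 86.6 N (well within μ_s(m_A+m_B)g = 249.9 N).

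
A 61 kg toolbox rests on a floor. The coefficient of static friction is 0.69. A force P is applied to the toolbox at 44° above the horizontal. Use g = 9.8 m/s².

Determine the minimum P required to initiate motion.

N = m g − P sin α (the pull lifts the toolbox).
At impending slip, P cos α = μ_s N = μ_s (m g − P sin α).
Solving: P (cos α + μ_s sin α) = μ_s m g → P = 0.69×598/(cos 44° + 0.69 sin 44°) = 412/1.199 = 344 N.

P ≈ 344 N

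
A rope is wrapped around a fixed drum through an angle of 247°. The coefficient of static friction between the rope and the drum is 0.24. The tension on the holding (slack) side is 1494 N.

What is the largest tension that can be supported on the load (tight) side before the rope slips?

T_max ≈ 4200 N

At impending slip the capstan equation gives T₂/T₁ = e^{μβ} with β in radians.
β = 247° × π/180 = 4.311 rad.
e^{μβ} = e^{0.24×4.311} = 2.814.
T₂ = T₁ · e^{μβ} = 1494 × 2.814 = 4200 N.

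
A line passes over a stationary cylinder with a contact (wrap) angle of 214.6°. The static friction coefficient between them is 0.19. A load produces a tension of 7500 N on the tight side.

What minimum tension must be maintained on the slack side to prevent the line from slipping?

T_min ≈ 3680 N

Capstan equation at impending slip: T_tight/T_slack = e^{μβ}.
β = 214.6° = 3.745 rad; e^{μβ} = e^{0.19×3.745} = 2.037.
T_slack = T_tight / e^{μβ} = 7500 / 2.037 = 3680 N.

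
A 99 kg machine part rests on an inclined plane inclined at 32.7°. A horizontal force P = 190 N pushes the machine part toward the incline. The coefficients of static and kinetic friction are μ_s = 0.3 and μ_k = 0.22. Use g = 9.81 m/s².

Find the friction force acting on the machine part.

Normal direction: N = m g cos θ + P sin θ = 919.9 N.
Parallel to the incline: P cos θ − m g sin θ = 159.9 − 524.7 = -364.8 N; the friction needed to balance this is 364.8 N acting up the slope.
Maximum static friction: μ_s N = 0.3 × 919.9 = 276 N.
|f_req| = 364.8 > 276 N → the machine part slides down the incline; f = μ_k N = 0.22 × 919.9 = 202 N.

f ≈ 202 N (up the incline)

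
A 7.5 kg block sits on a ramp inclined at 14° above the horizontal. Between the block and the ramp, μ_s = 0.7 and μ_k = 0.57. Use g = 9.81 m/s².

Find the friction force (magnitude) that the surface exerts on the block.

The normal reaction is N = m g cos θ = 71.39 N.
Along the slope the weight component is m g sin θ = 17.8 N; friction must supply exactly this, acting up-slope.
The static-friction ceiling is μ_s N = 0.7 × 71.39 = 49.97 N.
Since |17.8| ≤ 49.97 N, no slip — friction simply equals what equilibrium demands.

f ≈ 17.8 N (up the incline)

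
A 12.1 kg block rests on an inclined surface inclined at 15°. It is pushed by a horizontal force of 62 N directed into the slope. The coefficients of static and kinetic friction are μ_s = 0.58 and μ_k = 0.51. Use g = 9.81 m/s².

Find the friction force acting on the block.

f ≈ 29.2 N (down the incline)

Normal direction: N = m g cos θ + P sin θ = 130.7 N.
Along the incline, the net driving force (taking up-slope positive) is P cos θ − m g sin θ = 59.89 − 30.72 = 29.17 N, so equilibrium requires friction f = -29.17 N (down-slope).
The limit of static friction is μ_s N = 75.81 N.
Since 29.17 N is within the 75.81 N limit, the block stays put and friction is exactly 29.2 N.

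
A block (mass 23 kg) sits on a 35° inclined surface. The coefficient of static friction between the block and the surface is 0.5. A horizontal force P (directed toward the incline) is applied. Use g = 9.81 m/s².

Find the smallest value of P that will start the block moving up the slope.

P ≈ 417 N

At impending motion up the slope, friction acts down-slope at its limit: f = μ_s N.
Perpendicular to the incline: N = m g cos θ + P sin θ.
Along the incline: P cos θ = m g sin θ + μ_s N = m g sin θ + μ_s (m g cos θ + P sin θ).
Solving, P (cos θ − μ_s sin θ) = m g (sin θ + μ_s cos θ), so P = 23×9.81×(sin 35° + 0.5 cos 35°)/(cos 35° − 0.5 sin 35°) = 226×0.9832/0.5324 = 417 N.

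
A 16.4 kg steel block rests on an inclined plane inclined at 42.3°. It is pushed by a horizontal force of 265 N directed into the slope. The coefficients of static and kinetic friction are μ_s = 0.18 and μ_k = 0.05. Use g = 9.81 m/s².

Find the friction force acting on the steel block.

Resolve perpendicular to the incline: N = m g cos θ + P sin θ = 16.4×9.81×cos 42.3° + 265×sin 42.3° = 297.3 N.
Along the incline, the net driving force (taking up-slope positive) is P cos θ − m g sin θ = 196 − 108.3 = 87.73 N, so equilibrium requires friction f = -87.73 N (down-slope).
Maximum static friction: μ_s N = 0.18 × 297.3 = 53.52 N.
The required 87.73 N exceeds the static limit, so the steel block slides up-slope and f = μ_k N = 0.05×297.3 = 14.9 N.

f ≈ 14.9 N (down the incline)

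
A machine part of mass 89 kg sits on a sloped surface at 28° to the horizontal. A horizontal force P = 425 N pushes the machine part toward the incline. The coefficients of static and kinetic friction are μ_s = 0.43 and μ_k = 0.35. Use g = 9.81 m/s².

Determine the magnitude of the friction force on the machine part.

The horizontal push has a component P sin θ into the surface, so N = m g cos θ + P sin θ = 770.9 + 199.5 = 970.4 N.
Parallel to the incline: P cos θ − m g sin θ = 375.3 − 409.9 = -34.64 N; the friction needed to balance this is 34.64 N acting up the slope.
The limit of static friction is μ_s N = 417.3 N.
|f_req| = 34.64 ≤ 417.3 N → the machine part is in equilibrium; friction equals the required value.

f ≈ 34.6 N (up the incline)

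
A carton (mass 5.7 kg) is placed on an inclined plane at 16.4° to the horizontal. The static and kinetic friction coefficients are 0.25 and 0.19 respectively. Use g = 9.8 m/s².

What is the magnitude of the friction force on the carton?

f ≈ 10.2 N (up the incline)

The normal reaction is N = m g cos θ = 53.59 N.
For equilibrium along the incline, friction must balance the weight component: f = m g sin θ = 15.77 N up the slope.
Static friction can supply at most μ_s N = 13.4 N.
Since |15.77| > 13.4 N, static friction cannot hold it; the carton slides down the incline and kinetic friction applies: f = μ_k N = 0.19 × 53.59 = 10.2 N.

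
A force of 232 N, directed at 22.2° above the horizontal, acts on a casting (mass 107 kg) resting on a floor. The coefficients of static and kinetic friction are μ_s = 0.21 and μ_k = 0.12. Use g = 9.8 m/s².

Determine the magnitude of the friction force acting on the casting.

Vertical equilibrium gives N = m g − P sin α = 960.9 N.
Horizontally, friction must balance P cos α = 214.8 N.
The static-friction limit is μ_s N = 201.8 N.
The required friction exceeds μ_s N, so the casting moves and f = μ_k N = 115 N.

f ≈ 115 N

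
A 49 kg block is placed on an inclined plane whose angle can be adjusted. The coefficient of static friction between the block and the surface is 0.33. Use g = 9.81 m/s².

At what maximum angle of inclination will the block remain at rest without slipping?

θ_max ≈ 18.3°

At the slip threshold, m g sin θ = μ_s · m g cos θ, so tan θ = μ_s.
θ_max = arctan(0.33) = 18.3°.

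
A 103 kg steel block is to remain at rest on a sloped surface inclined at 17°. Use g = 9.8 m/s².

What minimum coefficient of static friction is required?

At the slip threshold m g sin θ = μ_s m g cos θ, so μ_s,min = tan θ.
μ_s,min = tan 17° = 0.306.

μ_s,min ≈ 0.306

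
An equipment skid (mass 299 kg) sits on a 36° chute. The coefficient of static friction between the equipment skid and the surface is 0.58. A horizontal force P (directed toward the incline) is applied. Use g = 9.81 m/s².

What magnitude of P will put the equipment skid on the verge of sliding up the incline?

P ≈ 6620 N

At impending motion up the slope, friction acts down-slope at its limit: f = μ_s N.
Perpendicular to the incline: N = m g cos θ + P sin θ.
Along the incline: P cos θ = m g sin θ + μ_s N = m g sin θ + μ_s (m g cos θ + P sin θ).
Solving, P (cos θ − μ_s sin θ) = m g (sin θ + μ_s cos θ), so P = 299×9.81×(sin 36° + 0.58 cos 36°)/(cos 36° − 0.58 sin 36°) = 2930×1.057/0.4681 = 6620 N.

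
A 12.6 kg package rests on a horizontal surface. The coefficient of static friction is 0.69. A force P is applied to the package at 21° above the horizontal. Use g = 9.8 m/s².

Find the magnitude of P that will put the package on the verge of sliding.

P ≈ 72.2 N

N = m g − P sin α (the pull lifts the package).
At impending slip, P cos α = μ_s N = μ_s (m g − P sin α).
Solving: P (cos α + μ_s sin α) = μ_s m g → P = 0.69×123/(cos 21° + 0.69 sin 21°) = 85.2/1.181 = 72.2 N.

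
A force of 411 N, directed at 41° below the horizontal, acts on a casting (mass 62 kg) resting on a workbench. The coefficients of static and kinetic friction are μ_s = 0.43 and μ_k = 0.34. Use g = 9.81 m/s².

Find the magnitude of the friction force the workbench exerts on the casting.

N = m g + P sin α = 608.2 + 411×sin 41° = 877.9 N.
Horizontally, friction must balance P cos α = 310.2 N.
The static-friction limit is μ_s N = 377.5 N.
Since 310.2 N does not exceed the limit, the casting stays at rest and f = 310 N.

f ≈ 310 N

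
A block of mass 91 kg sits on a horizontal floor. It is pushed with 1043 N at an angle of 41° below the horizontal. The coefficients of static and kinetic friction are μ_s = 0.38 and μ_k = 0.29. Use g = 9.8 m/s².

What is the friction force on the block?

f ≈ 457 N

The vertical component of P adds to the normal force: N = m g + P sin α = 891.8 + 684.3 = 1576 N.
Horizontally, friction must balance P cos α = 787.2 N.
The static-friction limit is μ_s N = 598.9 N.
The required friction exceeds μ_s N, so the block moves and f = μ_k N = 457 N.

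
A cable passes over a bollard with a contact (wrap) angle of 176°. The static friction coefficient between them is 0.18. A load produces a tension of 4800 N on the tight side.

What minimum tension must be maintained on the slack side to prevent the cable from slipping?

T_min ≈ 2760 N

Capstan equation at impending slip: T_tight/T_slack = e^{μβ}.
β = 176° = 3.072 rad; e^{μβ} = e^{0.18×3.072} = 1.738.
T_slack = T_tight / e^{μβ} = 4800 / 1.738 = 2760 N.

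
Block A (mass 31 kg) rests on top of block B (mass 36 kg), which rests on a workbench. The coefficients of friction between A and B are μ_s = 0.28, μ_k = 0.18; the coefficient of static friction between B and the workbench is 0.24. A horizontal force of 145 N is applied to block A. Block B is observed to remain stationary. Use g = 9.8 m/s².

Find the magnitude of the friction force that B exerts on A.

Between the blocks, N₁ = m_A g = 303.8 N.
Maximum static friction on A from B: μ_s N₁ = 0.28×303.8 = 85.06 N.
P = 145 N exceeds that limit, so A slips over B and the interface friction becomes kinetic: f₁ = μ_k N₁ = 0.18×303.8 = 54.7 N.
By Newton's third law B feels 54.7 N forward from A. With B stationary, the floor's static friction on B balances it: f₂ = 54.7 N (well within μ_s(m_A+m_B)g = 157.6 N).

f ≈ 54.7 N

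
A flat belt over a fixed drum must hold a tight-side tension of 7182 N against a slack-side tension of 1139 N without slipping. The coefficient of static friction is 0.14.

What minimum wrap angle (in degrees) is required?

T₂/T₁ = e^{μβ} → β = ln(T₂/T₁)/μ.
β = ln(7182/1139)/0.14 = 1.841/0.14 = 13.15 rad.
In degrees: β = 13.15 × 180/π = 754°.

β_min ≈ 754°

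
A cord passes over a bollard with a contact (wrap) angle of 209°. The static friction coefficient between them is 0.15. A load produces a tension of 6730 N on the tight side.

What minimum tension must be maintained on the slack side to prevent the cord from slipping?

T_min ≈ 3890 N

Capstan equation at impending slip: T_tight/T_slack = e^{μβ}.
β = 209° = 3.648 rad; e^{μβ} = e^{0.15×3.648} = 1.728.
T_slack = T_tight / e^{μβ} = 6730 / 1.728 = 3890 N.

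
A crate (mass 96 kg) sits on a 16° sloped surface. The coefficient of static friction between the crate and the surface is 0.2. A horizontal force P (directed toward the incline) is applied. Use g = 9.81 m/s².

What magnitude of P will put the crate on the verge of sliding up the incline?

At impending motion up the slope, friction acts down-slope at its limit: f = μ_s N.
Perpendicular to the incline: N = m g cos θ + P sin θ.
Along the incline: P cos θ = m g sin θ + μ_s N = m g sin θ + μ_s (m g cos θ + P sin θ).
Solving, P (cos θ − μ_s sin θ) = m g (sin θ + μ_s cos θ), so P = 96×9.81×(sin 16° + 0.2 cos 16°)/(cos 16° − 0.2 sin 16°) = 942×0.4679/0.9061 = 486 N.

P ≈ 486 N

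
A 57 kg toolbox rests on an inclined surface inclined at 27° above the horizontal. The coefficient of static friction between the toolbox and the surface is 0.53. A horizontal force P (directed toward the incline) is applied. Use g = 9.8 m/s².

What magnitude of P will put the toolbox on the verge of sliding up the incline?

At impending motion up the slope, friction acts down-slope at its limit: f = μ_s N.
Perpendicular to the incline: N = m g cos θ + P sin θ.
Along the incline: P cos θ = m g sin θ + μ_s N = m g sin θ + μ_s (m g cos θ + P sin θ).
Solving, P (cos θ − μ_s sin θ) = m g (sin θ + μ_s cos θ), so P = 57×9.8×(sin 27° + 0.53 cos 27°)/(cos 27° − 0.53 sin 27°) = 559×0.9262/0.6504 = 796 N.

P ≈ 796 N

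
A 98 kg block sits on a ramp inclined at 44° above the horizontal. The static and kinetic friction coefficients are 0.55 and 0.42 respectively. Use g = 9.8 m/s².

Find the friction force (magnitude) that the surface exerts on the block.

The normal reaction is N = m g cos θ = 690.9 N.
Along the slope the weight component is m g sin θ = 667.1 N; friction must supply exactly this, acting up-slope.
Static friction can supply at most μ_s N = 380 N.
Since |667.1| > 380 N, static friction cannot hold it; the block slides down the incline and kinetic friction applies: f = μ_k N = 0.42 × 690.9 = 290 N.

f ≈ 290 N (up the incline)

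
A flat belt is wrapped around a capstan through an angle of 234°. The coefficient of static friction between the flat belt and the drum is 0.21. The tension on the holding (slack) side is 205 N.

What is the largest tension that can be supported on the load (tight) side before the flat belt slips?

T_max ≈ 483 N

At impending slip the capstan equation gives T₂/T₁ = e^{μβ} with β in radians.
β = 234° × π/180 = 4.084 rad.
e^{μβ} = e^{0.21×4.084} = 2.358.
T₂ = T₁ · e^{μβ} = 205 × 2.358 = 483 N.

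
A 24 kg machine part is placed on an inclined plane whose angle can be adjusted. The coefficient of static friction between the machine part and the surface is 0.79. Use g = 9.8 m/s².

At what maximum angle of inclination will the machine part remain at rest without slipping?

At the slip threshold, m g sin θ = μ_s · m g cos θ, so tan θ = μ_s.
θ_max = arctan(0.79) = 38.3°.

θ_max ≈ 38.3°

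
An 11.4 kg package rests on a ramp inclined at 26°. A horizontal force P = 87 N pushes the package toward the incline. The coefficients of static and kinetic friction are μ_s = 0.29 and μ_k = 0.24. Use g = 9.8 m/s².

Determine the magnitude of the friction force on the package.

The horizontal push has a component P sin θ into the surface, so N = m g cos θ + P sin θ = 100.4 + 38.14 = 138.6 N.
Along the incline, the net driving force (taking up-slope positive) is P cos θ − m g sin θ = 78.2 − 48.97 = 29.22 N, so equilibrium requires friction f = -29.22 N (down-slope).
Maximum static friction: μ_s N = 0.29 × 138.6 = 40.18 N.
Since 29.22 N is within the 40.18 N limit, the package stays put and friction is exactly 29.2 N.

f ≈ 29.2 N (down the incline)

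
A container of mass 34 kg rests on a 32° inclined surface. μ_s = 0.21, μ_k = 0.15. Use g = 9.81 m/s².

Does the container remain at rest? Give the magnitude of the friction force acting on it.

f ≈ 42.4 N

N = m g cos θ = 283 N.
Down-slope weight component: m g sin θ = 177 N.
μ_s N = 59.4 N.
177 > 59.4 N, so it slides; kinetic friction f = μ_k N = 0.15×283 = 42.4 N.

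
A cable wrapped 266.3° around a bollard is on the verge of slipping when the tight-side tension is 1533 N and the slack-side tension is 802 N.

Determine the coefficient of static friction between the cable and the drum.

μ ≈ 0.139

T₂/T₁ = e^{μβ} → μ = ln(T₂/T₁)/β.
β = 266.3° = 4.648 rad.
μ = ln(1533/802)/4.648 = ln(1.911)/4.648 = 0.139.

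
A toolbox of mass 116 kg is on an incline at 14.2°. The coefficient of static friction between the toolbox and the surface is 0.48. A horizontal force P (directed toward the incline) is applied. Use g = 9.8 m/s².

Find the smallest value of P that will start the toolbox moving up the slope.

P ≈ 949 N

At impending motion up the slope, friction acts down-slope at its limit: f = μ_s N.
Perpendicular to the incline: N = m g cos θ + P sin θ.
Along the incline: P cos θ = m g sin θ + μ_s N = m g sin θ + μ_s (m g cos θ + P sin θ).
Solving, P (cos θ − μ_s sin θ) = m g (sin θ + μ_s cos θ), so P = 116×9.8×(sin 14.2° + 0.48 cos 14.2°)/(cos 14.2° − 0.48 sin 14.2°) = 1140×0.7106/0.8517 = 949 N.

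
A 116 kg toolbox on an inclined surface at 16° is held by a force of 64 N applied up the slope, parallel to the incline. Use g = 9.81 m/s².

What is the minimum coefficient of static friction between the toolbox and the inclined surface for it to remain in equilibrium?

μ_s,min ≈ 0.228

N = m g cos θ = 1094 N.
Friction must make up the shortfall along the incline: f = m g sin θ − P = 313.7 − 64 = 249.7 N.
At the threshold f = μ_s N, so μ_s,min = 249.7/1094 = 0.228.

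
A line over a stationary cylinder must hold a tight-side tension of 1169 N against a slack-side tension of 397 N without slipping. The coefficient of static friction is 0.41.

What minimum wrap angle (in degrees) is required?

T₂/T₁ = e^{μβ} → β = ln(T₂/T₁)/μ.
β = ln(1169/397)/0.41 = 1.08/0.41 = 2.634 rad.
In degrees: β = 2.634 × 180/π = 151°.

β_min ≈ 151°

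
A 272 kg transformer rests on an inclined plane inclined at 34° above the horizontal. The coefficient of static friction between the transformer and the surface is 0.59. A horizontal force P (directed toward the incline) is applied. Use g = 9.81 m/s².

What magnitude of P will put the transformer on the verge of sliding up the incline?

P ≈ 5600 N

At impending motion up the slope, friction acts down-slope at its limit: f = μ_s N.
Perpendicular to the incline: N = m g cos θ + P sin θ.
Along the incline: P cos θ = m g sin θ + μ_s N = m g sin θ + μ_s (m g cos θ + P sin θ).
Solving, P (cos θ − μ_s sin θ) = m g (sin θ + μ_s cos θ), so P = 272×9.81×(sin 34° + 0.59 cos 34°)/(cos 34° − 0.59 sin 34°) = 2670×1.048/0.4991 = 5600 N.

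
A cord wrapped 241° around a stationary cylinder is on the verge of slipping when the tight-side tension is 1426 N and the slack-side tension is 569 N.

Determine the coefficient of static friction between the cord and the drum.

μ ≈ 0.218

T₂/T₁ = e^{μβ} → μ = ln(T₂/T₁)/β.
β = 241° = 4.206 rad.
μ = ln(1426/569)/4.206 = ln(2.506)/4.206 = 0.218.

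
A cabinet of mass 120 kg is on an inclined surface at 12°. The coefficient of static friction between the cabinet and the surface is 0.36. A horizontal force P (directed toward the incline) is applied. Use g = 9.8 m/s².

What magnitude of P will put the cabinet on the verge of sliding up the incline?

P ≈ 729 N

At impending motion up the slope, friction acts down-slope at its limit: f = μ_s N.
Perpendicular to the incline: N = m g cos θ + P sin θ.
Along the incline: P cos θ = m g sin θ + μ_s N = m g sin θ + μ_s (m g cos θ + P sin θ).
Solving, P (cos θ − μ_s sin θ) = m g (sin θ + μ_s cos θ), so P = 120×9.8×(sin 12° + 0.36 cos 12°)/(cos 12° − 0.36 sin 12°) = 1180×0.56/0.9033 = 729 N.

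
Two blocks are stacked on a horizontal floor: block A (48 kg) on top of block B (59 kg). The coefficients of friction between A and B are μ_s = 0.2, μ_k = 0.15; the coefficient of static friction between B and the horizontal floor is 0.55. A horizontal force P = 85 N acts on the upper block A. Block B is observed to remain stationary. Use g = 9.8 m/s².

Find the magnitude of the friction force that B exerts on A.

Normal force at the A–B interface: N₁ = m_A g = 470.4 N.
So the A–B interface can sustain at most μ_s N₁ = 94.08 N of static friction.
P = 85 N is within that limit, so A and B move together (both at rest); the A–B friction is simply f₁ = P = 85 N.
B experiences an equal 85 N forward from A (third law). B is in equilibrium, so the floor supplies f₂ = 85 N of static friction (limit μ_s(m_A+m_B)g = 576.7 N, not exceeded).

f ≈ 85 N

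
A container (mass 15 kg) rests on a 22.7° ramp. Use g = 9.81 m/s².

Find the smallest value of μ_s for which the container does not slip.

μ_s,min ≈ 0.418

At the slip threshold m g sin θ = μ_s m g cos θ, so μ_s,min = tan θ.
μ_s,min = tan 22.7° = 0.418.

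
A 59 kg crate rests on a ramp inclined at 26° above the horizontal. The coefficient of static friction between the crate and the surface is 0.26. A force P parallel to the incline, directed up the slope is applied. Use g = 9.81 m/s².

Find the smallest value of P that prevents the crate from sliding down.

The crate tends to slide down (tan θ > μ_s), so at the point of impending slip friction acts up-slope at its limit: f = μ_s N.
P is parallel to the surface, so N = m g cos θ = 520 N.
Along the incline: P + μ_s N = m g sin θ, so P = 254 − 0.26×520 = 118 N.

P_min ≈ 118 N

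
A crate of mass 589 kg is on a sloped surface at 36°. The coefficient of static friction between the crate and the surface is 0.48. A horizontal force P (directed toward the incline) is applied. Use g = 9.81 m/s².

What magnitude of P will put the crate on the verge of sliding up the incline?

At impending motion up the slope, friction acts down-slope at its limit: f = μ_s N.
Perpendicular to the incline: N = m g cos θ + P sin θ.
Along the incline: P cos θ = m g sin θ + μ_s N = m g sin θ + μ_s (m g cos θ + P sin θ).
Solving, P (cos θ − μ_s sin θ) = m g (sin θ + μ_s cos θ), so P = 589×9.81×(sin 36° + 0.48 cos 36°)/(cos 36° − 0.48 sin 36°) = 5780×0.9761/0.5269 = 10700 N.

P ≈ 10700 N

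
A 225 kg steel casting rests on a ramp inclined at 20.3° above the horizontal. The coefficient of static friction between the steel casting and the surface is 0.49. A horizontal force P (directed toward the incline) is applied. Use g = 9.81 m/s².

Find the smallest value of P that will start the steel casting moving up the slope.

At impending motion up the slope, friction acts down-slope at its limit: f = μ_s N.
Perpendicular to the incline: N = m g cos θ + P sin θ.
Along the incline: P cos θ = m g sin θ + μ_s N = m g sin θ + μ_s (m g cos θ + P sin θ).
Solving, P (cos θ − μ_s sin θ) = m g (sin θ + μ_s cos θ), so P = 225×9.81×(sin 20.3° + 0.49 cos 20.3°)/(cos 20.3° − 0.49 sin 20.3°) = 2210×0.8065/0.7679 = 2320 N.

P ≈ 2320 N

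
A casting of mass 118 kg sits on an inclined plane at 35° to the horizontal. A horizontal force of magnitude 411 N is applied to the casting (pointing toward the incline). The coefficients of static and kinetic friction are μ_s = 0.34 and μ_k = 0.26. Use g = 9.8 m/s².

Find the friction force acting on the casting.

f ≈ 327 N (up the incline)

The horizontal push has a component P sin θ into the surface, so N = m g cos θ + P sin θ = 947.3 + 235.7 = 1183 N.
Parallel to the incline: P cos θ − m g sin θ = 336.7 − 663.3 = -326.6 N; the friction needed to balance this is 326.6 N acting up the slope.
The limit of static friction is μ_s N = 402.2 N.
Since 326.6 N is within the 402.2 N limit, the casting stays put and friction is exactly 327 N.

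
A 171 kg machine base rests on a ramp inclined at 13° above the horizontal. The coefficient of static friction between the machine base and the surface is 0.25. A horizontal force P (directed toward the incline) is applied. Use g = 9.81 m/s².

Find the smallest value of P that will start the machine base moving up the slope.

P ≈ 856 N

At impending motion up the slope, friction acts down-slope at its limit: f = μ_s N.
Perpendicular to the incline: N = m g cos θ + P sin θ.
Along the incline: P cos θ = m g sin θ + μ_s N = m g sin θ + μ_s (m g cos θ + P sin θ).
Solving, P (cos θ − μ_s sin θ) = m g (sin θ + μ_s cos θ), so P = 171×9.81×(sin 13° + 0.25 cos 13°)/(cos 13° − 0.25 sin 13°) = 1680×0.4685/0.9181 = 856 N.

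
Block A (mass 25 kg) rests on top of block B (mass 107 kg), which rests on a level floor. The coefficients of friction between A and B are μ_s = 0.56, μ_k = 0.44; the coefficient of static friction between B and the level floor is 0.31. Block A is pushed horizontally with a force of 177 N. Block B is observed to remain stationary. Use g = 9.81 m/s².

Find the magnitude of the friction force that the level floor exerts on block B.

f ≈ 108 N

Between the blocks, N₁ = m_A g = 245.2 N.
So the A–B interface can sustain at most μ_s N₁ = 137.3 N of static friction.
P = 177 N exceeds that limit, so A slips over B and the interface friction becomes kinetic: f₁ = μ_k N₁ = 0.44×245.2 = 108 N.
By Newton's third law B feels 108 N forward from A. With B stationary, the floor's static friction on B balances it: f₂ = 108 N (well within μ_s(m_A+m_B)g = 401.4 N).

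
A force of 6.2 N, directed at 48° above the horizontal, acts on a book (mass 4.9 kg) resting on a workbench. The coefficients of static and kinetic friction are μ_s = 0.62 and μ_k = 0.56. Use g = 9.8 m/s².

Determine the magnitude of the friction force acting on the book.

f ≈ 4.15 N

N = m g − P sin α = 48.02 − 6.2×sin 48° = 43.41 N.
The horizontal driving force is P cos α = 4.149 N, so equilibrium needs friction f = 4.149 N.
μ_s N = 0.62 × 43.41 = 26.92 N.
Since 4.149 N does not exceed the limit, the book stays at rest and f = 4.15 N.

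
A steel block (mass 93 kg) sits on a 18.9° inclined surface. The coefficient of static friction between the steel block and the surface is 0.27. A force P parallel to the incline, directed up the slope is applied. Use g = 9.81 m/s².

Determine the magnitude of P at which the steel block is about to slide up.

At impending motion up the slope, friction acts down-slope at its limit: f = μ_s N.
P is parallel to the surface, so N = m g cos θ = 863 N.
Along the incline: P = m g sin θ + μ_s N = 296 + 0.27×863 = 529 N.

P ≈ 529 N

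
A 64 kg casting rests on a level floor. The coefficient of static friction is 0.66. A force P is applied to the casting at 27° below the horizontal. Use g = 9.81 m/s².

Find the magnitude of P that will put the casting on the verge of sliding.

P ≈ 701 N

N = m g + P sin α (the push presses the casting into the level floor).
At impending slip, P cos α = μ_s N = μ_s (m g + P sin α).
Solving: P (cos α − μ_s sin α) = μ_s m g → P = 0.66×628/(cos 27° − 0.66 sin 27°) = 414/0.5914 = 701 N.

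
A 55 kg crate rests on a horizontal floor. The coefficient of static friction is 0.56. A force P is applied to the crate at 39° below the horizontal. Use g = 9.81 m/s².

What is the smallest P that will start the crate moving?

P ≈ 711 N

N = m g + P sin α (the push presses the crate into the horizontal floor).
At impending slip, P cos α = μ_s N = μ_s (m g + P sin α).
Solving: P (cos α − μ_s sin α) = μ_s m g → P = 0.56×540/(cos 39° − 0.56 sin 39°) = 302/0.4247 = 711 N.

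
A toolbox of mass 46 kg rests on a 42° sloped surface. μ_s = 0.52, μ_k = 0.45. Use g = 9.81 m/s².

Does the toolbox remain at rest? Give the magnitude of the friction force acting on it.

f ≈ 151 N

N = m g cos θ = 335 N.
Down-slope weight component: m g sin θ = 302 N.
μ_s N = 174 N.
302 > 174 N, so it slides; kinetic friction f = μ_k N = 0.45×335 = 151 N.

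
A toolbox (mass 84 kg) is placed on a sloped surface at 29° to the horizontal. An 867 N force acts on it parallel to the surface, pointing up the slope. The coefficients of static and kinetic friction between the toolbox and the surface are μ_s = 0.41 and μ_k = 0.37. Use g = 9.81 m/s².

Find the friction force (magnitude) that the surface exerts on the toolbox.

f ≈ 267 N (down the incline)

Normal force: N = m g cos θ = 84 × 9.81 × cos 29° = 720.7 N.
Parallel to the incline, ΣF = 0 gives f = m g sin θ − P = 399.5 − 867 = -467.5 N (up-slope positive).
Maximum static friction available: μ_s N = 0.41 × 720.7 = 295.5 N.
Since |-467.5| > 295.5 N, static friction cannot hold it; the toolbox slides up the incline and kinetic friction applies: f = μ_k N = 0.37 × 720.7 = 267 N.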